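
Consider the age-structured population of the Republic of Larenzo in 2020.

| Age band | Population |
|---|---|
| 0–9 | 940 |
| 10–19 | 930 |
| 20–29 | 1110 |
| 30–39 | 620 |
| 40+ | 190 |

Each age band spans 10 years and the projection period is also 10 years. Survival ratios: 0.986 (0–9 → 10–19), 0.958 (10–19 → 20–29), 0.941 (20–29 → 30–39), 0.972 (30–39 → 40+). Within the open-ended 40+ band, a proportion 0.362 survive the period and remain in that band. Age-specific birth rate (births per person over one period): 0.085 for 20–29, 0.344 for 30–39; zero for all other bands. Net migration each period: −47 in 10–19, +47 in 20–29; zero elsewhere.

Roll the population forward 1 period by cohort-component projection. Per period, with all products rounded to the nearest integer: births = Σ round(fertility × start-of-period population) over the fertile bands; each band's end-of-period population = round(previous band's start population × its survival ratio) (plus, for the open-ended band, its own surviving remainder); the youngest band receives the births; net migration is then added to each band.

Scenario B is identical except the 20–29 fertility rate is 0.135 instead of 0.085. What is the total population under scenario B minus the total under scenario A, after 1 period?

56

Period 1.
Births: 1110 * 0.085 = 94  |  620 * 0.344 = 213 → 307
10–19: 940 * 0.986 = 927
20–29: 930 * 0.958 = 891
30–39: 1110 * 0.941 = 1045
40+: 620 * 0.972 + 190 * 0.362 = 603 + 69 = 672
Net migration: 10–19 − 47 → 880; 20–29 + 47 → 938
Giving 307 / 880 / 938 / 1045 / 672.
Scenario A total after 1 period: 3842
Scenario B projection —
Period 1.
Births: 1110 * 0.135 = 150  |  620 * 0.344 = 213 → 363
10–19: 940 * 0.986 = 927
20–29: 930 * 0.958 = 891
30–39: 1110 * 0.941 = 1045
40+: 620 * 0.972 + 190 * 0.362 = 603 + 69 = 672
Net migration: 10–19 − 47 → 880; 20–29 + 47 → 938
Giving 363 / 880 / 938 / 1045 / 672.
Scenario B total after 1 period: 3898
Difference B − A = 3898 − 3842 = 56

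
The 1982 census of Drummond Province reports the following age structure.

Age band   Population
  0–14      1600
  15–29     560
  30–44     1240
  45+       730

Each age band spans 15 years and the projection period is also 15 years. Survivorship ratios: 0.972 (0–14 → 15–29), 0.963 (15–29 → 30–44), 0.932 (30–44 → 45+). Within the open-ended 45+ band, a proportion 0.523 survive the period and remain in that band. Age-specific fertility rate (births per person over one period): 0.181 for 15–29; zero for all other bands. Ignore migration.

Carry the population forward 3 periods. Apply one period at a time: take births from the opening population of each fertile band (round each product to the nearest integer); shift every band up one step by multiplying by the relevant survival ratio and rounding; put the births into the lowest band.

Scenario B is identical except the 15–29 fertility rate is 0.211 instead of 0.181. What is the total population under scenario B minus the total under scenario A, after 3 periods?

69

Period 1.
Births: 560 × 0.181 = 101
15–29: 1600 × 0.972 = 1555
30–44: 560 × 0.963 = 539
45+: 1240 × 0.932 + 730 × 0.523 = 1156 + 382 = 1538
End of period: [101, 1555, 539, 1538]
Period 2.
Births: 1555 × 0.181 = 281
15–29: 101 × 0.972 = 98
30–44: 1555 × 0.963 = 1497
45+: 539 × 0.932 + 1538 × 0.523 = 502 + 804 = 1306
End of period: [281, 98, 1497, 1306]
Period 3.
Births: 98 × 0.181 = 18
15–29: 281 × 0.972 = 273
30–44: 98 × 0.963 = 94
45+: 1497 × 0.932 + 1306 × 0.523 = 1395 + 683 = 2078
End of period: [18, 273, 94, 2078]
Scenario A total after 3 periods: 2463
Scenario B projection —
Period 1.
Births: 560 × 0.211 = 118
15–29: 1600 × 0.972 = 1555
30–44: 560 × 0.963 = 539
45+: 1240 × 0.932 + 730 × 0.523 = 1156 + 382 = 1538
End of period: [118, 1555, 539, 1538]
Period 2.
Births: 1555 × 0.211 = 328
15–29: 118 × 0.972 = 115
30–44: 1555 × 0.963 = 1497
45+: 539 × 0.932 + 1538 × 0.523 = 502 + 804 = 1306
End of period: [328, 115, 1497, 1306]
Period 3.
Births: 115 × 0.211 = 24
15–29: 328 × 0.972 = 319
30–44: 115 × 0.963 = 111
45+: 1497 × 0.932 + 1306 × 0.523 = 1395 + 683 = 2078
End of period: [24, 319, 111, 2078]
Scenario B total after 3 periods: 2532
Difference B − A = 2532 − 2463 = 69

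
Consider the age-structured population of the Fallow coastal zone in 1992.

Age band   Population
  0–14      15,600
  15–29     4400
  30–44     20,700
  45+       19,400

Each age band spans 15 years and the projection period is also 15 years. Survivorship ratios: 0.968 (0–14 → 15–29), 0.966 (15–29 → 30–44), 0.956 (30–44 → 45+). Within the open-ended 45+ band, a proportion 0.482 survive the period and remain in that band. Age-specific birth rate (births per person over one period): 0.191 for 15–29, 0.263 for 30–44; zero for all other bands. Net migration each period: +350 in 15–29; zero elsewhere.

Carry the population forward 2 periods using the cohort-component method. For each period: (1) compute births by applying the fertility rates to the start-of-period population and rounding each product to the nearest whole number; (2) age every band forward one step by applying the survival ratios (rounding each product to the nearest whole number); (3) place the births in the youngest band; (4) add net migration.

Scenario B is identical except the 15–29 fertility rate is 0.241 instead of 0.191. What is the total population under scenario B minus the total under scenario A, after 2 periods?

[period 1]
Births: 4400 × 0.191 = 840  |  20700 × 0.263 = 5444 — total 6284
15–29: 15600 × 0.968 = 15101
30–44: 4400 × 0.966 = 4250
45+: 20700 × 0.956 + 19400 × 0.482 = 19789 + 9351 = 29140
Net migration: 15–29 + 350 → 15451
Population now: 0–14=6284, 15–29=15451, 30–44=4250, 45+=29140
[period 2]
Births: 15451 × 0.191 = 2951  |  4250 × 0.263 = 1118 — total 4069
15–29: 6284 × 0.968 = 6083
30–44: 15451 × 0.966 = 14926
45+: 4250 × 0.956 + 29140 × 0.482 = 4063 + 14045 = 18108
Net migration: 15–29 + 350 → 6433
Population now: 0–14=4069, 15–29=6433, 30–44=14926, 45+=18108
Scenario A total after 2 periods: 43536
Scenario B projection —
[period 1]
Births: 4400 × 0.241 = 1060  |  20700 × 0.263 = 5444 — total 6504
15–29: 15600 × 0.968 = 15101
30–44: 4400 × 0.966 = 4250
45+: 20700 × 0.956 + 19400 × 0.482 = 19789 + 9351 = 29140
Net migration: 15–29 + 350 → 15451
Population now: 0–14=6504, 15–29=15451, 30–44=4250, 45+=29140
[period 2]
Births: 15451 × 0.241 = 3724  |  4250 × 0.263 = 1118 — total 4842
15–29: 6504 × 0.968 = 6296
30–44: 15451 × 0.966 = 14926
45+: 4250 × 0.956 + 29140 × 0.482 = 4063 + 14045 = 18108
Net migration: 15–29 + 350 → 6646
Population now: 0–14=4842, 15–29=6646, 30–44=14926, 45+=18108
Scenario B total after 2 periods: 44522
Difference B − A = 44522 − 43536 = 986

986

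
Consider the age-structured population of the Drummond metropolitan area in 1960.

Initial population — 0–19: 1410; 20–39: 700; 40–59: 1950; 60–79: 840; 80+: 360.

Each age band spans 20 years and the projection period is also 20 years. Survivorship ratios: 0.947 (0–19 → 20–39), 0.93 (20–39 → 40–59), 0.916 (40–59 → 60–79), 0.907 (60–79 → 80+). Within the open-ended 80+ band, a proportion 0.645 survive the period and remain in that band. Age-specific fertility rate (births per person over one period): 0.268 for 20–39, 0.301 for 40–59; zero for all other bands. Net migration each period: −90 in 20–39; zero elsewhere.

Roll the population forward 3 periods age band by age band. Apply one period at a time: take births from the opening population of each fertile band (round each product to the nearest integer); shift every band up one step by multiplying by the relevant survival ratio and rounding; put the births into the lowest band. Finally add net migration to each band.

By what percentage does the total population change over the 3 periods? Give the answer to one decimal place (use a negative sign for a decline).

Let band 1 be 0–19 through band 5 = 80+.
[period 1]
Births: 700 * 0.268 = 188 ; 1950 * 0.301 = 587 ⇒ total 775
Band 2: 1410 * 0.947 = 1335
Band 3: 700 * 0.93 = 651
Band 4: 1950 * 0.916 = 1786
Band 5: 840 * 0.907 + 360 * 0.645 = 762 + 232 = 994
Net migration: Band 2 − 90 → 1245
→ [775, 1245, 651, 1786, 994]
[period 2]
Births: 1245 * 0.268 = 334 ; 651 * 0.301 = 196 ⇒ total 530
Band 2: 775 * 0.947 = 734
Band 3: 1245 * 0.93 = 1158
Band 4: 651 * 0.916 = 596
Band 5: 1786 * 0.907 + 994 * 0.645 = 1620 + 641 = 2261
Net migration: Band 2 − 90 → 644
→ [530, 644, 1158, 596, 2261]
[period 3]
Births: 644 * 0.268 = 173 ; 1158 * 0.301 = 349 ⇒ total 522
Band 2: 530 * 0.947 = 502
Band 3: 644 * 0.93 = 599
Band 4: 1158 * 0.916 = 1061
Band 5: 596 * 0.907 + 2261 * 0.645 = 541 + 1458 = 1999
Net migration: Band 2 − 90 → 412
→ [522, 412, 599, 1061, 1999]
Total: 5260 → 4593; change = -667; percentage change = -12.7%

-12.7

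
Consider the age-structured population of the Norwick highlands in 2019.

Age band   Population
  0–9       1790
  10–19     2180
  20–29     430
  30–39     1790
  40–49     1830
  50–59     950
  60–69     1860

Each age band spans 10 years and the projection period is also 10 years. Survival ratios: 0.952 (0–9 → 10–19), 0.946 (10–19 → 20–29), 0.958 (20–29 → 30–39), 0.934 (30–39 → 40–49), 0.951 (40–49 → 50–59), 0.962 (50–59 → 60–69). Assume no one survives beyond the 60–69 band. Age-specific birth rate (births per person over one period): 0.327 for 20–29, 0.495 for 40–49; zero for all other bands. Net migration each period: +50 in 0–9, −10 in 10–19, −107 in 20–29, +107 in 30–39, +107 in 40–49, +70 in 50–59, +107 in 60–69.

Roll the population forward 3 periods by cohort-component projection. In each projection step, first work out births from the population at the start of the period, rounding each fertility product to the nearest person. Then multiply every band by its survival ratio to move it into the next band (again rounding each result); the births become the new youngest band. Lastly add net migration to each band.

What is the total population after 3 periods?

9119

Period 1:
Births: 430 × 0.327 = 141  |  1830 × 0.495 = 906 → 1047
10–19: 1790 × 0.952 = 1704
20–29: 2180 × 0.946 = 2062
30–39: 430 × 0.958 = 412
40–49: 1790 × 0.934 = 1672
50–59: 1830 × 0.951 = 1740
60–69: 950 × 0.962 = 914
Net migration: 0–9 + 50 → 1097; 10–19 − 10 → 1694; 20–29 − 107 → 1955; 30–39 + 107 → 519; 40–49 + 107 → 1779; 50–59 + 70 → 1810; 60–69 + 107 → 1021
End of period: [1097, 1694, 1955, 519, 1779, 1810, 1021]
Period 2:
Births: 1955 × 0.327 = 639  |  1779 × 0.495 = 881 → 1520
10–19: 1097 × 0.952 = 1044
20–29: 1694 × 0.946 = 1603
30–39: 1955 × 0.958 = 1873
40–49: 519 × 0.934 = 485
50–59: 1779 × 0.951 = 1692
60–69: 1810 × 0.962 = 1741
Net migration: 0–9 + 50 → 1570; 10–19 − 10 → 1034; 20–29 − 107 → 1496; 30–39 + 107 → 1980; 40–49 + 107 → 592; 50–59 + 70 → 1762; 60–69 + 107 → 1848
End of period: [1570, 1034, 1496, 1980, 592, 1762, 1848]
Period 3:
Births: 1496 × 0.327 = 489  |  592 × 0.495 = 293 → 782
10–19: 1570 × 0.952 = 1495
20–29: 1034 × 0.946 = 978
30–39: 1496 × 0.958 = 1433
40–49: 1980 × 0.934 = 1849
50–59: 592 × 0.951 = 563
60–69: 1762 × 0.962 = 1695
Net migration: 0–9 + 50 → 832; 10–19 − 10 → 1485; 20–29 − 107 → 871; 30–39 + 107 → 1540; 40–49 + 107 → 1956; 50–59 + 70 → 633; 60–69 + 107 → 1802
End of period: [832, 1485, 871, 1540, 1956, 633, 1802]
Total after period 3: 832 + 1485 + 871 + 1540 + 1956 + 633 + 1802 = 9119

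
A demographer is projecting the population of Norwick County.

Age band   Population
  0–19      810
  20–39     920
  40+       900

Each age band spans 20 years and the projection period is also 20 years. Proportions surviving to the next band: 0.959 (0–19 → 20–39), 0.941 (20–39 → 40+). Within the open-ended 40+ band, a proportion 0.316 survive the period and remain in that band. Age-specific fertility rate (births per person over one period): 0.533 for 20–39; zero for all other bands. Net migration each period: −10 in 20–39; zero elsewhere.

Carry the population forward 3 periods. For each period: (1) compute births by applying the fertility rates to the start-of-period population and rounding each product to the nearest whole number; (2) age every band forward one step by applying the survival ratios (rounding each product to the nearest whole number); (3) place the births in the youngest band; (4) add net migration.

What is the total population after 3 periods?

1403

Period 1:
Births: 920 × 0.533 = 490
20–39: 810 × 0.959 = 777
40+: 920 × 0.941 + 900 × 0.316 = 866 + 284 = 1150
Net migration: 20–39 − 10 → 767
End of period: [490, 767, 1150]
Period 2:
Births: 767 × 0.533 = 409
20–39: 490 × 0.959 = 470
40+: 767 × 0.941 + 1150 × 0.316 = 722 + 363 = 1085
Net migration: 20–39 − 10 → 460
End of period: [409, 460, 1085]
Period 3:
Births: 460 × 0.533 = 245
20–39: 409 × 0.959 = 392
40+: 460 × 0.941 + 1085 × 0.316 = 433 + 343 = 776
Net migration: 20–39 − 10 → 382
End of period: [245, 382, 776]
Total after period 3: 245 + 382 + 776 = 1403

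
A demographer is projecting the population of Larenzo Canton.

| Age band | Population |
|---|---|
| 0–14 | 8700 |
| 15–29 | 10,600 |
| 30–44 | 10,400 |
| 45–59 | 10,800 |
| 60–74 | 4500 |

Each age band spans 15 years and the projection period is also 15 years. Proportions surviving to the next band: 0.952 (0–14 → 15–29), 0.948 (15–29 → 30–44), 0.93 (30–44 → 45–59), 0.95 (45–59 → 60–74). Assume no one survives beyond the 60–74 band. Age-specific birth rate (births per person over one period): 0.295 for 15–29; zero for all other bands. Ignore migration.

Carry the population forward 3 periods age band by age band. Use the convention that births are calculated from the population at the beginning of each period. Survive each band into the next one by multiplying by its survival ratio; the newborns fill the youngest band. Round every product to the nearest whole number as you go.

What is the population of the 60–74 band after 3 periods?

Numbering the bands 1..5 from youngest to oldest:
After projecting period 1:
Births: 10600 × 0.295 = 3127
Band 2: 8700 × 0.952 = 8282
Band 3: 10600 × 0.948 = 10049
Band 4: 10400 × 0.93 = 9672
Band 5: 10800 × 0.95 = 10260
Population now: 0–14=3127, 15–29=8282, 30–44=10049, 45–59=9672, 60–74=10260
After projecting period 2:
Births: 8282 × 0.295 = 2443
Band 2: 3127 × 0.952 = 2977
Band 3: 8282 × 0.948 = 7851
Band 4: 10049 × 0.93 = 9346
Band 5: 9672 × 0.95 = 9188
Population now: 0–14=2443, 15–29=2977, 30–44=7851, 45–59=9346, 60–74=9188
After projecting period 3:
Births: 2977 × 0.295 = 878
Band 2: 2443 × 0.952 = 2326
Band 3: 2977 × 0.948 = 2822
Band 4: 7851 × 0.93 = 7301
Band 5: 9346 × 0.95 = 8879
Population now: 0–14=878, 15–29=2326, 30–44=2822, 45–59=7301, 60–74=8879

8879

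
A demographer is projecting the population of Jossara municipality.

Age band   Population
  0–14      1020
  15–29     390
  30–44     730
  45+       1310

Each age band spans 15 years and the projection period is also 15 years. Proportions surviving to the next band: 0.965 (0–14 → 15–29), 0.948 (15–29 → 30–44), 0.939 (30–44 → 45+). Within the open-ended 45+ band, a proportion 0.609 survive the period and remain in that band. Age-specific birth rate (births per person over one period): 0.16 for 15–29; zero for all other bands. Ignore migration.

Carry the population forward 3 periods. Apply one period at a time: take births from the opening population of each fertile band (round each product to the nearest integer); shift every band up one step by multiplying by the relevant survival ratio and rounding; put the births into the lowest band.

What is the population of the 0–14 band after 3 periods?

10

Call the groups 1 to 4, youngest first.
Period 1:
Births: 390 × 0.16 = 62
Group 2: 1020 × 0.965 = 984
Group 3: 390 × 0.948 = 370
Group 4: 730 × 0.939 + 1310 × 0.609 = 685 + 798 = 1483
End of period: [62, 984, 370, 1483]
Period 2:
Births: 984 × 0.16 = 157
Group 2: 62 × 0.965 = 60
Group 3: 984 × 0.948 = 933
Group 4: 370 × 0.939 + 1483 × 0.609 = 347 + 903 = 1250
End of period: [157, 60, 933, 1250]
Period 3:
Births: 60 × 0.16 = 10
Group 2: 157 × 0.965 = 152
Group 3: 60 × 0.948 = 57
Group 4: 933 × 0.939 + 1250 × 0.609 = 876 + 761 = 1637
End of period: [10, 152, 57, 1637]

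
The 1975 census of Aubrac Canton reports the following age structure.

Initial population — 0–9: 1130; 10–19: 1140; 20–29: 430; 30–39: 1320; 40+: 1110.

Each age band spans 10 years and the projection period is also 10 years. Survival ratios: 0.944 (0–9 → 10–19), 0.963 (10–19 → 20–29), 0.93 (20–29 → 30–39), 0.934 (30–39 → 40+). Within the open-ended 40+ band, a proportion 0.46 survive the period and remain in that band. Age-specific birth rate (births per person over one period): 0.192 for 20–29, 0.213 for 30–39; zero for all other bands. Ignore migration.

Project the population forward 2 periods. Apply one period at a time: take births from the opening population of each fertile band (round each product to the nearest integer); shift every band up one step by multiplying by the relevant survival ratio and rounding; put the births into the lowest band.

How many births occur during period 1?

364

After projecting period 1:
Births: 430 × 0.192 = 83  |  1320 × 0.213 = 281 → 364
10–19: 1130 × 0.944 = 1067
20–29: 1140 × 0.963 = 1098
30–39: 430 × 0.93 = 400
40+: 1320 × 0.934 + 1110 × 0.46 = 1233 + 511 = 1744
→ [364, 1067, 1098, 400, 1744]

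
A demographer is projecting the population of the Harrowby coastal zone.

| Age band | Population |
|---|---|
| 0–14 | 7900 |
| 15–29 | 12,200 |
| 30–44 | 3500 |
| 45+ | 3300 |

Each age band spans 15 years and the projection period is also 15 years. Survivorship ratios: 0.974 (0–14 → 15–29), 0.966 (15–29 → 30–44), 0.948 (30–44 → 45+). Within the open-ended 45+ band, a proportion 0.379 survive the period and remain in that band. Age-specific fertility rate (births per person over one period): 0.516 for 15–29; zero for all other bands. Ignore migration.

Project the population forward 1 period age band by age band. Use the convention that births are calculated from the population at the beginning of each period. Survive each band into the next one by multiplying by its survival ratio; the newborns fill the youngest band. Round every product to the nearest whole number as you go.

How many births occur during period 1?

(Groups numbered youngest = 1 to oldest = 4.)
Period 1.
Births: 12200 × 0.516 = 6295
Group 2: 7900 × 0.974 = 7695
Group 3: 12200 × 0.966 = 11785
Group 4: 3500 × 0.948 + 3300 × 0.379 = 3318 + 1251 = 4569
Giving 6295 / 7695 / 11785 / 4569.

6295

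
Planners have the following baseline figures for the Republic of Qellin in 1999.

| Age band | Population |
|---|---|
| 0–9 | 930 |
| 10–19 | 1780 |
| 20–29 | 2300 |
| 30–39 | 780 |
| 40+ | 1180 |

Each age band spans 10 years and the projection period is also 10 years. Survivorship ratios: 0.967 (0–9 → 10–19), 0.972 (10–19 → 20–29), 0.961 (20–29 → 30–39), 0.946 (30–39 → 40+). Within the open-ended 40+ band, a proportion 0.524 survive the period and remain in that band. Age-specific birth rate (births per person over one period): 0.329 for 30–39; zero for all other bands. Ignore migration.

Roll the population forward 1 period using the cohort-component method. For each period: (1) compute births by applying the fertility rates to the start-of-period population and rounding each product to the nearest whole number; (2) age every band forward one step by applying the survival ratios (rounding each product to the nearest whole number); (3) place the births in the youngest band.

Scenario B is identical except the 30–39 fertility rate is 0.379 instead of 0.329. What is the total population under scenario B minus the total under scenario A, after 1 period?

39

Numbering the bands 1..5 from youngest to oldest:
— Period 1 —
Births: 780 * 0.329 = 257
Band 2: 930 * 0.967 = 899
Band 3: 1780 * 0.972 = 1730
Band 4: 2300 * 0.961 = 2210
Band 5: 780 * 0.946 + 1180 * 0.524 = 738 + 618 = 1356
Giving 257 / 899 / 1730 / 2210 / 1356.
Scenario A total after 1 period: 6452
Scenario B projection —
— Period 1 —
Births: 780 * 0.379 = 296
Band 2: 930 * 0.967 = 899
Band 3: 1780 * 0.972 = 1730
Band 4: 2300 * 0.961 = 2210
Band 5: 780 * 0.946 + 1180 * 0.524 = 738 + 618 = 1356
Giving 296 / 899 / 1730 / 2210 / 1356.
Scenario B total after 1 period: 6491
Difference B − A = 6491 − 6452 = 39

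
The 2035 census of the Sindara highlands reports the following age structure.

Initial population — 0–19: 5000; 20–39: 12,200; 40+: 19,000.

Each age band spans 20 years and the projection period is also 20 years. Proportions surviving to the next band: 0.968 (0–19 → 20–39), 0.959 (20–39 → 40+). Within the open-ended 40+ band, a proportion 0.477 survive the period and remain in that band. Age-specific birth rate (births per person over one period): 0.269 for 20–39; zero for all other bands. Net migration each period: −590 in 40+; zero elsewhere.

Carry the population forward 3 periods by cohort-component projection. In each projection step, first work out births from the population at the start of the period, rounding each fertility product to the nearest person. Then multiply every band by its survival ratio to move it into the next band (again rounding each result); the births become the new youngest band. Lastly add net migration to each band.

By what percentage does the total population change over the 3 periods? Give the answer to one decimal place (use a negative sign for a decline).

— Period 1 —
Births: 12200 * 0.269 = 3282
20–39: 5000 * 0.968 = 4840
40+: 12200 * 0.959 + 19000 * 0.477 = 11700 + 9063 = 20763
Net migration: 40+ − 590 → 20173
Population now: 0–19=3282, 20–39=4840, 40+=20173
— Period 2 —
Births: 4840 * 0.269 = 1302
20–39: 3282 * 0.968 = 3177
40+: 4840 * 0.959 + 20173 * 0.477 = 4642 + 9623 = 14265
Net migration: 40+ − 590 → 13675
Population now: 0–19=1302, 20–39=3177, 40+=13675
— Period 3 —
Births: 3177 * 0.269 = 855
20–39: 1302 * 0.968 = 1260
40+: 3177 * 0.959 + 13675 * 0.477 = 3047 + 6523 = 9570
Net migration: 40+ − 590 → 8980
Population now: 0–19=855, 20–39=1260, 40+=8980
Total: 36200 → 11095; change = -25105; percentage change = -69.4%

-69.4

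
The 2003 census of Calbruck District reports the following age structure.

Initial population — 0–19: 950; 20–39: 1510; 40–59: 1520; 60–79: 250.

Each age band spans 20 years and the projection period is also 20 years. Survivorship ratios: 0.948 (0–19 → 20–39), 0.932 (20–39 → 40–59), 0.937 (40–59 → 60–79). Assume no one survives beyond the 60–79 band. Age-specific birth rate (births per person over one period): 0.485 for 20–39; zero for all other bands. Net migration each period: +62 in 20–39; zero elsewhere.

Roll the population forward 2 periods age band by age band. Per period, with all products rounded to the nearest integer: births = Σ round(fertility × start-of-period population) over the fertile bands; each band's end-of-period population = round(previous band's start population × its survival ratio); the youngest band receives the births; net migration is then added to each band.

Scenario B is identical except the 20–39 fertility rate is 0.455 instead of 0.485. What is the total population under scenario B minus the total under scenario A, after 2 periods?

-72

Period 1.
Births: 1510 × 0.485 = 732
20–39: 950 × 0.948 = 901
40–59: 1510 × 0.932 = 1407
60–79: 1520 × 0.937 = 1424
Net migration: 20–39 + 62 → 963
End of period: [732, 963, 1407, 1424]
Period 2.
Births: 963 × 0.485 = 467
20–39: 732 × 0.948 = 694
40–59: 963 × 0.932 = 898
60–79: 1407 × 0.937 = 1318
Net migration: 20–39 + 62 → 756
End of period: [467, 756, 898, 1318]
Scenario A total after 2 periods: 3439
Scenario B projection —
Period 1.
Births: 1510 × 0.455 = 687
20–39: 950 × 0.948 = 901
40–59: 1510 × 0.932 = 1407
60–79: 1520 × 0.937 = 1424
Net migration: 20–39 + 62 → 963
End of period: [687, 963, 1407, 1424]
Period 2.
Births: 963 × 0.455 = 438
20–39: 687 × 0.948 = 651
40–59: 963 × 0.932 = 898
60–79: 1407 × 0.937 = 1318
Net migration: 20–39 + 62 → 713
End of period: [438, 713, 898, 1318]
Scenario B total after 2 periods: 3367
Difference B − A = 3367 − 3439 = -72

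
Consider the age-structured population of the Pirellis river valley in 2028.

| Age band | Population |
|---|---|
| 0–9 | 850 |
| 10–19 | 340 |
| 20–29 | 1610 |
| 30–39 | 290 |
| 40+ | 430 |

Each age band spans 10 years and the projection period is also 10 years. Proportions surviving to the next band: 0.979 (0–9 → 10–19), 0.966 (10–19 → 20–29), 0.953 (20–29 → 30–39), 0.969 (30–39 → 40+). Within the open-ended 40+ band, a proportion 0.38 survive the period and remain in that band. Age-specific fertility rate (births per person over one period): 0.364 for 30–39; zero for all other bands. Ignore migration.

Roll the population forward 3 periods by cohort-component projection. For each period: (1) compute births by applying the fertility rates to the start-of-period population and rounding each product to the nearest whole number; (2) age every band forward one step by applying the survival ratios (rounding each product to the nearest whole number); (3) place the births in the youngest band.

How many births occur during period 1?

— Period 1 —
Births: 290 × 0.364 = 106
10–19: 850 × 0.979 = 832
20–29: 340 × 0.966 = 328
30–39: 1610 × 0.953 = 1534
40+: 290 × 0.969 + 430 × 0.38 = 281 + 163 = 444
→ [106, 832, 328, 1534, 444]

106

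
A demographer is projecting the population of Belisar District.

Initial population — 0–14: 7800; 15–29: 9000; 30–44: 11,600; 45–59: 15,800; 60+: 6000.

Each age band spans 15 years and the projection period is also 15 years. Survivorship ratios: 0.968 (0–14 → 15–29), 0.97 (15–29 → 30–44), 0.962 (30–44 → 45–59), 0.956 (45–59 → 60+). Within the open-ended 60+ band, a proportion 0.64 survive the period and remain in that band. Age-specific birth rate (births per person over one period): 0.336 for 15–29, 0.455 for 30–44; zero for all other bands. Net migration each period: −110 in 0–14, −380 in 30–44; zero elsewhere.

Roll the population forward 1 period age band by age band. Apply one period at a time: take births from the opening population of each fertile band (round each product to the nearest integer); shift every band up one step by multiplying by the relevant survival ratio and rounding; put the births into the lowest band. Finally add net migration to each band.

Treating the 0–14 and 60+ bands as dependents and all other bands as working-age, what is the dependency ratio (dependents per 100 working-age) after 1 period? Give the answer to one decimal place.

100.3

(Bands numbered youngest = 1 to oldest = 5.)
Period 1.
Births: 9000 × 0.336 = 3024  |  11600 × 0.455 = 5278 ⇒ total 8302
Band 2: 7800 × 0.968 = 7550
Band 3: 9000 × 0.97 = 8730
Band 4: 11600 × 0.962 = 11159
Band 5: 15800 × 0.956 + 6000 × 0.64 = 15105 + 3840 = 18945
Net migration: Band 1 − 110 → 8192; Band 3 − 380 → 8350
Giving 8192 / 7550 / 8350 / 11159 / 18945.
Dependents (band 0–14 + band 60+) = 8192 + 18945 = 27137; working-age = 27059; ratio = 27137/27059 × 100 = 100.3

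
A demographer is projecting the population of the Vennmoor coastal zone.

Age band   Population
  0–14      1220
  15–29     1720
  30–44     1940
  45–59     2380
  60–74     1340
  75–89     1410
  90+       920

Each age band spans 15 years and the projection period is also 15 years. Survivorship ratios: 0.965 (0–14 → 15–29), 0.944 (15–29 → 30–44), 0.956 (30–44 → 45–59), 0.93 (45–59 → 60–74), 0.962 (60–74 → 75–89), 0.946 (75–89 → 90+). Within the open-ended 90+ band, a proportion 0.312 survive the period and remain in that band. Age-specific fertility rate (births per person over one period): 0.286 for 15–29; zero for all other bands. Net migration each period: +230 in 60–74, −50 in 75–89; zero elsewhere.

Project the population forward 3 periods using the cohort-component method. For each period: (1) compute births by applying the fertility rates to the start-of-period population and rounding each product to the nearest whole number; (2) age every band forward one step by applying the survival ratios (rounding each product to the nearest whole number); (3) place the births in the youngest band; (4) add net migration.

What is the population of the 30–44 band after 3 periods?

After projecting period 1:
Births: 1720 × 0.286 = 492
15–29: 1220 × 0.965 = 1177
30–44: 1720 × 0.944 = 1624
45–59: 1940 × 0.956 = 1855
60–74: 2380 × 0.93 = 2213
75–89: 1340 × 0.962 = 1289
90+: 1410 × 0.946 + 920 × 0.312 = 1334 + 287 = 1621
Net migration: 60–74 + 230 → 2443; 75–89 − 50 → 1239
Giving 492 / 1177 / 1624 / 1855 / 2443 / 1239 / 1621.
After projecting period 2:
Births: 1177 × 0.286 = 337
15–29: 492 × 0.965 = 475
30–44: 1177 × 0.944 = 1111
45–59: 1624 × 0.956 = 1553
60–74: 1855 × 0.93 = 1725
75–89: 2443 × 0.962 = 2350
90+: 1239 × 0.946 + 1621 × 0.312 = 1172 + 506 = 1678
Net migration: 60–74 + 230 → 1955; 75–89 − 50 → 2300
Giving 337 / 475 / 1111 / 1553 / 1955 / 2300 / 1678.
After projecting period 3:
Births: 475 × 0.286 = 136
15–29: 337 × 0.965 = 325
30–44: 475 × 0.944 = 448
45–59: 1111 × 0.956 = 1062
60–74: 1553 × 0.93 = 1444
75–89: 1955 × 0.962 = 1881
90+: 2300 × 0.946 + 1678 × 0.312 = 2176 + 524 = 2700
Net migration: 60–74 + 230 → 1674; 75–89 − 50 → 1831
Giving 136 / 325 / 448 / 1062 / 1674 / 1831 / 2700.

448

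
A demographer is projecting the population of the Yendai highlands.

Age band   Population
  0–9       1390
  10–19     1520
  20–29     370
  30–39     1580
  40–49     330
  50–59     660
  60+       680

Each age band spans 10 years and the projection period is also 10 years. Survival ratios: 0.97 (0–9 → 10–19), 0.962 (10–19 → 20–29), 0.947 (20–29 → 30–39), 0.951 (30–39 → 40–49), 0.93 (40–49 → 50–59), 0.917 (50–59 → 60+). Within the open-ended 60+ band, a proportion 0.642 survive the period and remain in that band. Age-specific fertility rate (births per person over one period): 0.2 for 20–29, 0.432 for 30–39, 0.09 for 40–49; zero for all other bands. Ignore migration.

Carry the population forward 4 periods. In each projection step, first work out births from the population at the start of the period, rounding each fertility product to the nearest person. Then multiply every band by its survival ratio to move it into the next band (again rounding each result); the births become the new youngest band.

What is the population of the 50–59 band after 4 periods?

1225

[period 1]
Births: 370 × 0.2 = 74, 1580 × 0.432 = 683, 330 × 0.09 = 30 → total 787
10–19: 1390 × 0.97 = 1348
20–29: 1520 × 0.962 = 1462
30–39: 370 × 0.947 = 350
40–49: 1580 × 0.951 = 1503
50–59: 330 × 0.93 = 307
60+: 660 × 0.917 + 680 × 0.642 = 605 + 437 = 1042
→ [787, 1348, 1462, 350, 1503, 307, 1042]
[period 2]
Births: 1462 × 0.2 = 292, 350 × 0.432 = 151, 1503 × 0.09 = 135 → total 578
10–19: 787 × 0.97 = 763
20–29: 1348 × 0.962 = 1297
30–39: 1462 × 0.947 = 1385
40–49: 350 × 0.951 = 333
50–59: 1503 × 0.93 = 1398
60+: 307 × 0.917 + 1042 × 0.642 = 282 + 669 = 951
→ [578, 763, 1297, 1385, 333, 1398, 951]
[period 3]
Births: 1297 × 0.2 = 259, 1385 × 0.432 = 598, 333 × 0.09 = 30 → total 887
10–19: 578 × 0.97 = 561
20–29: 763 × 0.962 = 734
30–39: 1297 × 0.947 = 1228
40–49: 1385 × 0.951 = 1317
50–59: 333 × 0.93 = 310
60+: 1398 × 0.917 + 951 × 0.642 = 1282 + 611 = 1893
→ [887, 561, 734, 1228, 1317, 310, 1893]
[period 4]
Births: 734 × 0.2 = 147, 1228 × 0.432 = 530, 1317 × 0.09 = 119 → total 796
10–19: 887 × 0.97 = 860
20–29: 561 × 0.962 = 540
30–39: 734 × 0.947 = 695
40–49: 1228 × 0.951 = 1168
50–59: 1317 × 0.93 = 1225
60+: 310 × 0.917 + 1893 × 0.642 = 284 + 1215 = 1499
→ [796, 860, 540, 695, 1168, 1225, 1499]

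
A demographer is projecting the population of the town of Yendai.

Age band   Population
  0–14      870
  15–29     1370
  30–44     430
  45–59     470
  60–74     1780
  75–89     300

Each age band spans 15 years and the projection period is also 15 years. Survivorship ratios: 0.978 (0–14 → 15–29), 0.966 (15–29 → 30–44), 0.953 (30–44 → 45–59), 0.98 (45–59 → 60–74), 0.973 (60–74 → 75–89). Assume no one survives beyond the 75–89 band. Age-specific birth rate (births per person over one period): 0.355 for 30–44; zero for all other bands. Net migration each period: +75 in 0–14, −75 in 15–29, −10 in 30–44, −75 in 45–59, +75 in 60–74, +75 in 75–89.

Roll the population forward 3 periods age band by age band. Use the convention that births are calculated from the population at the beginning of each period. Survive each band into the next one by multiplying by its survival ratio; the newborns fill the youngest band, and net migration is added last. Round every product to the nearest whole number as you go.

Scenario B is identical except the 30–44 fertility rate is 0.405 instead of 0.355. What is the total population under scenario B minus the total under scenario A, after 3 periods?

Numbering the bands 1..6 from youngest to oldest:
Period 1:
Births: 430 × 0.355 = 153
Band 2: 870 × 0.978 = 851
Band 3: 1370 × 0.966 = 1323
Band 4: 430 × 0.953 = 410
Band 5: 470 × 0.98 = 461
Band 6: 1780 × 0.973 = 1732
Net migration: Band 1 + 75 → 228; Band 2 − 75 → 776; Band 3 − 10 → 1313; Band 4 − 75 → 335; Band 5 + 75 → 536; Band 6 + 75 → 1807
→ [228, 776, 1313, 335, 536, 1807]
Period 2:
Births: 1313 × 0.355 = 466
Band 2: 228 × 0.978 = 223
Band 3: 776 × 0.966 = 750
Band 4: 1313 × 0.953 = 1251
Band 5: 335 × 0.98 = 328
Band 6: 536 × 0.973 = 522
Net migration: Band 1 + 75 → 541; Band 2 − 75 → 148; Band 3 − 10 → 740; Band 4 − 75 → 1176; Band 5 + 75 → 403; Band 6 + 75 → 597
→ [541, 148, 740, 1176, 403, 597]
Period 3:
Births: 740 × 0.355 = 263
Band 2: 541 × 0.978 = 529
Band 3: 148 × 0.966 = 143
Band 4: 740 × 0.953 = 705
Band 5: 1176 × 0.98 = 1152
Band 6: 403 × 0.973 = 392
Net migration: Band 1 + 75 → 338; Band 2 − 75 → 454; Band 3 − 10 → 133; Band 4 − 75 → 630; Band 5 + 75 → 1227; Band 6 + 75 → 467
→ [338, 454, 133, 630, 1227, 467]
Scenario A total after 3 periods: 3249
Scenario B projection —
Period 1:
Births: 430 × 0.405 = 174
Band 2: 870 × 0.978 = 851
Band 3: 1370 × 0.966 = 1323
Band 4: 430 × 0.953 = 410
Band 5: 470 × 0.98 = 461
Band 6: 1780 × 0.973 = 1732
Net migration: Band 1 + 75 → 249; Band 2 − 75 → 776; Band 3 − 10 → 1313; Band 4 − 75 → 335; Band 5 + 75 → 536; Band 6 + 75 → 1807
→ [249, 776, 1313, 335, 536, 1807]
Period 2:
Births: 1313 × 0.405 = 532
Band 2: 249 × 0.978 = 244
Band 3: 776 × 0.966 = 750
Band 4: 1313 × 0.953 = 1251
Band 5: 335 × 0.98 = 328
Band 6: 536 × 0.973 = 522
Net migration: Band 1 + 75 → 607; Band 2 − 75 → 169; Band 3 − 10 → 740; Band 4 − 75 → 1176; Band 5 + 75 → 403; Band 6 + 75 → 597
→ [607, 169, 740, 1176, 403, 597]
Period 3:
Births: 740 × 0.405 = 300
Band 2: 607 × 0.978 = 594
Band 3: 169 × 0.966 = 163
Band 4: 740 × 0.953 = 705
Band 5: 1176 × 0.98 = 1152
Band 6: 403 × 0.973 = 392
Net migration: Band 1 + 75 → 375; Band 2 − 75 → 519; Band 3 − 10 → 153; Band 4 − 75 → 630; Band 5 + 75 → 1227; Band 6 + 75 → 467
→ [375, 519, 153, 630, 1227, 467]
Scenario B total after 3 periods: 3371
Difference B − A = 3371 − 3249 = 122

122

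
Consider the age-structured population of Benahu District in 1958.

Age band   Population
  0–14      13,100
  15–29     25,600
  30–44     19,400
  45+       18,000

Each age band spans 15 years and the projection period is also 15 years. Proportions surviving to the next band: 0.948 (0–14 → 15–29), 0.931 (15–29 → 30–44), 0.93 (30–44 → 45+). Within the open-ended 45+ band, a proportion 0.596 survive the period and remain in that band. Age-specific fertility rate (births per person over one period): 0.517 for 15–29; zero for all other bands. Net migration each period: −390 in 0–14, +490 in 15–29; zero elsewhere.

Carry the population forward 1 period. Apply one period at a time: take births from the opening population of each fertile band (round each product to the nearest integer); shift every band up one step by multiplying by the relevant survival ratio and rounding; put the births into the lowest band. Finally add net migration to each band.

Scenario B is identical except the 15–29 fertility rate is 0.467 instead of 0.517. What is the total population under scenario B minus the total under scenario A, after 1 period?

-1280

— Period 1 —
Births: 25600 × 0.517 = 13235
15–29: 13100 × 0.948 = 12419
30–44: 25600 × 0.931 = 23834
45+: 19400 × 0.93 + 18000 × 0.596 = 18042 + 10728 = 28770
Net migration: 0–14 − 390 → 12845; 15–29 + 490 → 12909
Giving 12845 / 12909 / 23834 / 28770.
Scenario A total after 1 period: 78358
Scenario B projection —
— Period 1 —
Births: 25600 × 0.467 = 11955
15–29: 13100 × 0.948 = 12419
30–44: 25600 × 0.931 = 23834
45+: 19400 × 0.93 + 18000 × 0.596 = 18042 + 10728 = 28770
Net migration: 0–14 − 390 → 11565; 15–29 + 490 → 12909
Giving 11565 / 12909 / 23834 / 28770.
Scenario B total after 1 period: 77078
Difference B − A = 77078 − 78358 = -1280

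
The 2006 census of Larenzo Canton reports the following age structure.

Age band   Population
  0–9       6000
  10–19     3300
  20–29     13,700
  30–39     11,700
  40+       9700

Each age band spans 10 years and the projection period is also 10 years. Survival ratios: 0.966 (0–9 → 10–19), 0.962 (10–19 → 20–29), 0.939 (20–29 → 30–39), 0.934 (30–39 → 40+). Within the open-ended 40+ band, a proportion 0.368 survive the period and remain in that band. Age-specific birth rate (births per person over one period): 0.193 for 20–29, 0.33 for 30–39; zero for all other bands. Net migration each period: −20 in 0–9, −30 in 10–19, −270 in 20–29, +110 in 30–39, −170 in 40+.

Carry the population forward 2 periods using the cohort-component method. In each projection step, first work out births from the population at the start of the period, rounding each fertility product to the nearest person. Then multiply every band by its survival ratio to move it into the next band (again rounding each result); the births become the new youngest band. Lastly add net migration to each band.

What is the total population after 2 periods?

Let band 1 be 0–9 through band 5 = 40+.
— Period 1 —
Births: 13700 * 0.193 = 2644, 11700 * 0.33 = 3861 → 6505
Band 2: 6000 * 0.966 = 5796
Band 3: 3300 * 0.962 = 3175
Band 4: 13700 * 0.939 = 12864
Band 5: 11700 * 0.934 + 9700 * 0.368 = 10928 + 3570 = 14498
Net migration: Band 1 − 20 → 6485; Band 2 − 30 → 5766; Band 3 − 270 → 2905; Band 4 + 110 → 12974; Band 5 − 170 → 14328
Giving 6485 / 5766 / 2905 / 12974 / 14328.
— Period 2 —
Births: 2905 * 0.193 = 561, 12974 * 0.33 = 4281 → 4842
Band 2: 6485 * 0.966 = 6265
Band 3: 5766 * 0.962 = 5547
Band 4: 2905 * 0.939 = 2728
Band 5: 12974 * 0.934 + 14328 * 0.368 = 12118 + 5273 = 17391
Net migration: Band 1 − 20 → 4822; Band 2 − 30 → 6235; Band 3 − 270 → 5277; Band 4 + 110 → 2838; Band 5 − 170 → 17221
Giving 4822 / 6235 / 5277 / 2838 / 17221.
Total after period 2: 4822 + 6235 + 5277 + 2838 + 17221 = 36393

36393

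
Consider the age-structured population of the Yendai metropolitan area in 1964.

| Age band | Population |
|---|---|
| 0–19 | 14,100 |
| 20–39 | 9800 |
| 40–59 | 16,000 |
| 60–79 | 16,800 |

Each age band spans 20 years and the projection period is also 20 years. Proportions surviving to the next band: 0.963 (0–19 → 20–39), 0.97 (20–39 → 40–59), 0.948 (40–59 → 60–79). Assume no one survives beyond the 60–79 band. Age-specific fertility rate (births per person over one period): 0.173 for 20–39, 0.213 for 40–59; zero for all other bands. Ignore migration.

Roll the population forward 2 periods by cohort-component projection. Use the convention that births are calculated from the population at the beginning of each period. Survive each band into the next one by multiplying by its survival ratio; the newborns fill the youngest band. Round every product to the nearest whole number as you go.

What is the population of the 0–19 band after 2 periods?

4374

— Period 1 —
Births: 9800 × 0.173 = 1695, 16000 × 0.213 = 3408 ⇒ total 5103
20–39: 14100 × 0.963 = 13578
40–59: 9800 × 0.97 = 9506
60–79: 16000 × 0.948 = 15168
End of period: [5103, 13578, 9506, 15168]
— Period 2 —
Births: 13578 × 0.173 = 2349, 9506 × 0.213 = 2025 ⇒ total 4374
20–39: 5103 × 0.963 = 4914
40–59: 13578 × 0.97 = 13171
60–79: 9506 × 0.948 = 9012
End of period: [4374, 4914, 13171, 9012]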